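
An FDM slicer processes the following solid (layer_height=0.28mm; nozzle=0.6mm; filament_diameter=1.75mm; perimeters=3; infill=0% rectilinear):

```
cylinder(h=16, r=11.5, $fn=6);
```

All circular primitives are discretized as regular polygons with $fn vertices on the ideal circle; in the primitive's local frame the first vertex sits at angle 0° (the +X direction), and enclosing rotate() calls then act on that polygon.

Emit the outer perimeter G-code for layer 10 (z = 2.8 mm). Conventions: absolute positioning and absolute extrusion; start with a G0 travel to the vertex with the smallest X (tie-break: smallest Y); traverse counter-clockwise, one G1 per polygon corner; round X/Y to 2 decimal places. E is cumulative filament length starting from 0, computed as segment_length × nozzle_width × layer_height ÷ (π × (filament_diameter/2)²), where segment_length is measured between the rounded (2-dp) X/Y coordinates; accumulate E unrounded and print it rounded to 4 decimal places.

At z = 2.8 mm: the cylinder: section is a regular 6-gon, circumradius r=11.5. The outline is a single polygon with 6 vertices. Extrusion per mm of travel: 0.6 × 0.28 / (π × 0.875²) = 0.069846. Accumulating E over each segment gives final E = 4.8196.

G0 X-11.50 Y0.00 Z2.80
G1 X-5.75 Y-9.96 E0.8033
G1 X5.75 Y-9.96 E1.6065
G1 X11.50 Y0.00 E2.4098
G1 X5.75 Y9.96 E3.2131
G1 X-5.75 Y9.96 E4.0163
G1 X-11.50 Y0.00 E4.8196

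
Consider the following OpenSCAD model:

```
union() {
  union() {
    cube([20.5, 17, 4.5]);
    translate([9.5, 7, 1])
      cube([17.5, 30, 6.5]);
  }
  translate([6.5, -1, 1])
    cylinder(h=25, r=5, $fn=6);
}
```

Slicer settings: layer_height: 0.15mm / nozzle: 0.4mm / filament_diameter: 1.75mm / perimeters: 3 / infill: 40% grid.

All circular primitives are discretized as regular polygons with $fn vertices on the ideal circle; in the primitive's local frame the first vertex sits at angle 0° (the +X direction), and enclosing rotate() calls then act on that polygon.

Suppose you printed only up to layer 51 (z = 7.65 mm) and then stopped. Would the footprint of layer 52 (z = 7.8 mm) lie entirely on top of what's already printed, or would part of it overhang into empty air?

Compare the two slices. At z = 7.65: the cube is absent (z outside [0, 4.5]); the cube at (9.5, 7) does not reach this height (z outside [1, 7.5]); Merging all regions: nothing is present at this height; the r=5 cylinder at (6.5, -1) gives a regular 6-gon of circumradius 5 (constant along its height) (area = (6/2)·5.000²·sin(360°/6) = 64.95 mm²); Taking the union: only the r=5 cylinder at (6.5, -1) is present, so the union is just that shape — area = 64.95 mm². At z = 7.8: the cube does not reach this height (z outside [0, 4.5]); the cube at (9.5, 7) is absent (z outside [1, 7.5]); Taking the union: nothing is present at this height; the r=5 cylinder at (6.5, -1) contributes a regular 6-gon of circumradius 5 (area = (6/2)·5.000²·sin(360°/6) = 64.95 mm²); Combining (union): only the r=5 cylinder at (6.5, -1) is present, so the union is just that shape — area = 64.95 mm². Checking containment: the cross-section at z = 7.8 is a subset of the cross-section at z = 7.65.

entirely on top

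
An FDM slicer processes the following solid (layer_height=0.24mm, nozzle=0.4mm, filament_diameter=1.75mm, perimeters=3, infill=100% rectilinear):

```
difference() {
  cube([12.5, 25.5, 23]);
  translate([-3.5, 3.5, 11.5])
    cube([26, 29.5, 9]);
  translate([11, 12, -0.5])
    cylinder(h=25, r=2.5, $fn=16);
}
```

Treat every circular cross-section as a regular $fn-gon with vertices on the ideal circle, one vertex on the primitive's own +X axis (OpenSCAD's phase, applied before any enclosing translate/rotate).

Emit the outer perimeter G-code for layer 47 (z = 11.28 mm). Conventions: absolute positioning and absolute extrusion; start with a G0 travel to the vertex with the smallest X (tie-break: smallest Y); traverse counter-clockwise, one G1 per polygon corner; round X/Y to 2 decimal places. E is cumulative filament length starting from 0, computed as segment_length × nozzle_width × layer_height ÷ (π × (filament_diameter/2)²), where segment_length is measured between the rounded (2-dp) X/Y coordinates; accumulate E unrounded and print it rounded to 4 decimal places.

At z = 11.28 mm: the cube (footprint 12.5×25.5) is included at this height; the cube at (-3.5, 3.5) is not intersected at this z (z outside [11.5, 20.5]); the cylinder at (11, 12): section is a regular 16-gon, circumradius r=2.5; Subtracting the remaining from the first: starting from the 12.5×25.5 cube, the r=2.5 cylinder at (11, 12) partially overlaps it — only the 16.48 mm² overlap (of its 19.13 mm²) is removed, clipping the outline — 1 connected region. The outline is a single polygon with 17 vertices. Extrusion per mm of travel: 0.4 × 0.24 / (π × 0.875²) = 0.039912. Accumulating E over each segment gives final E = 3.3192.

G0 X0.00 Y0.00 Z11.28
G1 X12.50 Y0.00 E0.4989
G1 X12.50 Y10.05 E0.9000
G1 X11.96 Y9.69 E0.9259
G1 X11.00 Y9.50 E0.9650
G1 X10.04 Y9.69 E1.0040
G1 X9.23 Y10.23 E1.0429
G1 X8.69 Y11.04 E1.0817
G1 X8.50 Y12.00 E1.1208
G1 X8.69 Y12.96 E1.1599
G1 X9.23 Y13.77 E1.1987
G1 X10.04 Y14.31 E1.2376
G1 X11.00 Y14.50 E1.2766
G1 X11.96 Y14.31 E1.3157
G1 X12.50 Y13.95 E1.3416
G1 X12.50 Y25.50 E1.8026
G1 X0.00 Y25.50 E2.3015
G1 X0.00 Y0.00 E3.3192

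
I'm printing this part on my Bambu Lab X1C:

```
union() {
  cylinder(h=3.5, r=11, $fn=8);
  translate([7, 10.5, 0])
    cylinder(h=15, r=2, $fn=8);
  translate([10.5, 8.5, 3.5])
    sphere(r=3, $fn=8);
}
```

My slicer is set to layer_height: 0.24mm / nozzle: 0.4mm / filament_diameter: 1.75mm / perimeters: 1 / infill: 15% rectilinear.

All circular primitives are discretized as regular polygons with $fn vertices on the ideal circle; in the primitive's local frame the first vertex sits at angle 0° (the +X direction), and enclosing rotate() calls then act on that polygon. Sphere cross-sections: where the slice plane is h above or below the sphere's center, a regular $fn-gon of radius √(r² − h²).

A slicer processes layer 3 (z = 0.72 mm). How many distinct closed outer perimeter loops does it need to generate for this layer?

3

At z = 0.72 mm: the cylinder: section is a regular 8-gon, circumradius r=11; the r=2 cylinder at (7, 10.5) contributes a regular 8-gon of circumradius 2; the sphere at (10.5, 8.5): section is a regular 8-gon, circumradius = √(r²−h²) = √(3²−2.78²) = 1.128; Taking the union: the 3 present regions are separate (no shared area or edge), so areas and boundary lengths simply add and each stays a separate island — 3 connected regions. The result has 3 disconnected regions.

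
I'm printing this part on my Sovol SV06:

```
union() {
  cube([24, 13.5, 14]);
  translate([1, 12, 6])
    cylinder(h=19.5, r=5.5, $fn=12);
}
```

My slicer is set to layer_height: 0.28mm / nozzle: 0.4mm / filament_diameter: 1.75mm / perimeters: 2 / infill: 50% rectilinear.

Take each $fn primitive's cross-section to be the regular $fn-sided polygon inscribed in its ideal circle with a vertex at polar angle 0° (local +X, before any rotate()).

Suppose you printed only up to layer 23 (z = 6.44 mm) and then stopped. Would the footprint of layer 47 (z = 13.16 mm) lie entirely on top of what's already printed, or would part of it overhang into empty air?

entirely on top

Compare the two slices. At z = 6.44: the cube (footprint 24×13.5) is included at this height (area 324.00 mm²); the cylinder at (1, 12): section is a regular 12-gon, circumradius r=5.5 (area = (12/2)·5.500²·sin(360°/12) = 90.75 mm²); Taking the union: the regions partially overlap — summed areas 414.75 mm² minus the doubly-counted overlap 37.50 mm² gives 377.25 mm² — area = 377.25 mm². At z = 13.16: the 24×13.5 cube contributes its full rectangle (area 324.00 mm²); the r=5.5 cylinder at (1, 12) contributes a regular 12-gon of circumradius 5.5 (area = (12/2)·5.500²·sin(360°/12) = 90.75 mm²); Merging all regions: the regions partially overlap — summed areas 414.75 mm² minus the doubly-counted overlap 37.50 mm² gives 377.25 mm² — area = 377.25 mm². Checking containment: the cross-section at z = 13.16 is a subset of the cross-section at z = 6.44.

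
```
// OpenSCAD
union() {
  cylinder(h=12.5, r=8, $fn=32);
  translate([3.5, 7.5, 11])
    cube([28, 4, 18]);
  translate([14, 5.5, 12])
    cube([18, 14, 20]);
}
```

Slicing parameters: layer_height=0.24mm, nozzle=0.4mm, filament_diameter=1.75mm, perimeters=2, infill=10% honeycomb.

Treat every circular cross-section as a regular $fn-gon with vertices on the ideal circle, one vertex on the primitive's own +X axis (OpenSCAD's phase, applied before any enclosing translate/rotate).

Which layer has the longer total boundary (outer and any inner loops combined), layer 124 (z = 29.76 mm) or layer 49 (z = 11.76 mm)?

Layer 124 (z = 29.76): the cylinder is not intersected at this z (z outside [0, 12.5]); the cube at (3.5, 7.5) is absent (z outside [11, 29]); the cube at (14, 5.5) (footprint 18×14) is included at this height (perimeter 64.00 mm); Merging all regions: only the 18×14 cube at (14, 5.5) is present, so the union is just that shape — boundary = 64.00 mm. So its perimeter = 64.00 mm. Layer 49 (z = 11.76): the cylinder: section is a regular 32-gon, circumradius r=8 (perimeter = 2·32·8.000·sin(180°/32) = 50.18 mm); the 28×4 cube at (3.5, 7.5) contributes its full rectangle (perimeter 64.00 mm); the cube at (14, 5.5) does not reach this height (z outside [12, 32]); Combining (union): the 2 present regions are separate (no shared area or edge), so areas and boundary lengths simply add and each stays a separate island — boundary = 114.18 mm. So its perimeter = 114.18 mm. Layer 49 is larger (114.18 vs 64.00 mm).

layer 49 (z = 11.76 mm)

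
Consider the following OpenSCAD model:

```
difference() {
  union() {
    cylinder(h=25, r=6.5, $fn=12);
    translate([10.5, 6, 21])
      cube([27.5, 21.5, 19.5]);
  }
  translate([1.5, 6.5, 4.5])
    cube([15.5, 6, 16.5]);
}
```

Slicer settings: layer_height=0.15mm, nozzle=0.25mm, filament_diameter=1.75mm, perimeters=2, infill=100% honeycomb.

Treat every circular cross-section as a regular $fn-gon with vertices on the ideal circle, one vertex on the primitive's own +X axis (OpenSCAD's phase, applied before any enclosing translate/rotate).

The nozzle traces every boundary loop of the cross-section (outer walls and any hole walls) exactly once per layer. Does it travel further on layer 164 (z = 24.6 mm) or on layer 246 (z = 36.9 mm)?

Layer 164 (z = 24.6): the r=6.5 cylinder contributes a regular 12-gon of circumradius 6.5 (perimeter = 2·12·6.500·sin(180°/12) = 40.38 mm); the cube at (10.5, 6) (footprint 27.5×21.5) is included at this height (perimeter 98.00 mm); Combining (union): the 2 present regions are separate (no shared area or edge), so areas and boundary lengths simply add and each stays a separate island — boundary = 138.38 mm; the cube at (1.5, 6.5) is not intersected at this z (z outside [4.5, 21]); Taking the first minus the rest: none of the subtracted shapes is present at this height, so that combined region is unchanged — boundary = 138.38 mm. So its perimeter = 138.38 mm. Layer 246 (z = 36.9): the cylinder is absent (z outside [0, 25]); the 27.5×21.5 cube at (10.5, 6) contributes its full rectangle (perimeter 98.00 mm); Combining (union): only the 27.5×21.5 cube at (10.5, 6) is present, so the union is just that shape — boundary = 98.00 mm; the cube at (1.5, 6.5) does not reach this height (z outside [4.5, 21]); After the difference (first − rest): none of the subtracted shapes is present at this height, so the result so far is unchanged — boundary = 98.00 mm. So its perimeter = 98.00 mm. Layer 164 is larger (138.38 vs 98.00 mm).

layer 164 (z = 24.6 mm)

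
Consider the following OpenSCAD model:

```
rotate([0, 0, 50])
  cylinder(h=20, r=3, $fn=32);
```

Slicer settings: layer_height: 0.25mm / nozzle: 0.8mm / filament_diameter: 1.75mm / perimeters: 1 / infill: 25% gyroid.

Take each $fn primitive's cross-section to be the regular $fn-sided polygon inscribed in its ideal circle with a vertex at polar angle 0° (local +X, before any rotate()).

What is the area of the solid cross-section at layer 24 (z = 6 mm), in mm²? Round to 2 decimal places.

28.09 mm²

At z = 6 mm: the r=3 cylinder contributes a regular 32-gon of circumradius 3 (area = (32/2)·3.000²·sin(360°/32) = 28.09 mm²); (whole slice rotated 50° about Z — lengths, areas and connectivity unchanged). Overall, the cross-section is a single solid region. Net area = 28.09 mm².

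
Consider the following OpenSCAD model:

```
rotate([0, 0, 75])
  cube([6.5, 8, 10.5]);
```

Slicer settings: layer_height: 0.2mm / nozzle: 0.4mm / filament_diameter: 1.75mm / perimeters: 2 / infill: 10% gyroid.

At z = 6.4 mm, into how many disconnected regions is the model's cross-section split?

1

At z = 6.4 mm: the cube (footprint 6.5×8) is included at this height; (rotated 75° about Z; rotation is an isometry so areas/perimeters/island counts are preserved). The result has 1 disconnected region.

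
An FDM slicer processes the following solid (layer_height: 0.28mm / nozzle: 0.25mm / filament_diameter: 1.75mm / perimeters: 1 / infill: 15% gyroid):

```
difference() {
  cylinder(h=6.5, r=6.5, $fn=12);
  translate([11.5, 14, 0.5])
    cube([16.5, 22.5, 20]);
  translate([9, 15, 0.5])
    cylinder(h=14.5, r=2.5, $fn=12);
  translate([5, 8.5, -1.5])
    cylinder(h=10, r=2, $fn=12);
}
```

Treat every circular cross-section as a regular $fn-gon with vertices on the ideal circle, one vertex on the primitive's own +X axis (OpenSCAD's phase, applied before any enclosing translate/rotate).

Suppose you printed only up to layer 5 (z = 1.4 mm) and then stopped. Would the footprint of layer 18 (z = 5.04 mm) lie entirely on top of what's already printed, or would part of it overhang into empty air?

entirely on top

Compare the two slices. At z = 1.4: the r=6.5 cylinder gives a regular 12-gon of circumradius 6.5 (constant along its height) (area = (12/2)·6.500²·sin(360°/12) = 126.75 mm²); the 16.5×22.5 cube at (11.5, 14) contributes its full rectangle (area 371.25 mm²); the r=2.5 cylinder at (9, 15) gives a regular 12-gon of circumradius 2.5 (constant along its height) (area = (12/2)·2.500²·sin(360°/12) = 18.75 mm²); the r=2 cylinder at (5, 8.5) gives a regular 12-gon of circumradius 2 (constant along its height) (area = (12/2)·2.000²·sin(360°/12) = 12.00 mm²); After the difference (first − rest): starting from the r=6.5 cylinder (126.75 mm²), the 16.5×22.5 cube at (11.5, 14) misses the remaining region (no effect); the r=2.5 cylinder at (9, 15) misses the remaining region (no effect); the r=2 cylinder at (5, 8.5) misses the remaining region (no effect) — area = 126.75 mm². At z = 5.04: the r=6.5 cylinder gives a regular 12-gon of circumradius 6.5 (constant along its height) (area = (12/2)·6.500²·sin(360°/12) = 126.75 mm²); the 16.5×22.5 cube at (11.5, 14) contributes its full rectangle (area 371.25 mm²); the r=2.5 cylinder at (9, 15) contributes a regular 12-gon of circumradius 2.5 (area = (12/2)·2.500²·sin(360°/12) = 18.75 mm²); the r=2 cylinder at (5, 8.5) gives a regular 12-gon of circumradius 2 (constant along its height) (area = (12/2)·2.000²·sin(360°/12) = 12.00 mm²); Subtracting the remaining from the first: starting from the r=6.5 cylinder (126.75 mm²), the 16.5×22.5 cube at (11.5, 14) misses the remaining region (no effect); the r=2.5 cylinder at (9, 15) misses the remaining region (no effect); the r=2 cylinder at (5, 8.5) misses the remaining region (no effect) — area = 126.75 mm². Checking containment: the cross-section at z = 5.04 is a subset of the cross-section at z = 1.4.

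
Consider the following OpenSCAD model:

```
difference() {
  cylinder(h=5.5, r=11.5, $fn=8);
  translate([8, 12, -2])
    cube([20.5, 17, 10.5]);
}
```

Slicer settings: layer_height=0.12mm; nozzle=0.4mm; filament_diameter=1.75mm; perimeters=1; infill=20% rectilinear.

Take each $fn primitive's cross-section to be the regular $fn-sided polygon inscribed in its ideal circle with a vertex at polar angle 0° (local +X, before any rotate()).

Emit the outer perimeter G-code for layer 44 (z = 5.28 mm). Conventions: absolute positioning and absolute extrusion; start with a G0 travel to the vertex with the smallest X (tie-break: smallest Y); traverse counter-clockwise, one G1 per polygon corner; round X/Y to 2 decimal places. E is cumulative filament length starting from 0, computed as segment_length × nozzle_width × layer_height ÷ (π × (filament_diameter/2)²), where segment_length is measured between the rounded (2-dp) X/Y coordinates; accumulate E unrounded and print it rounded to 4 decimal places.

At z = 5.28 mm: the cylinder: section is a regular 8-gon, circumradius r=11.5; the cube at (8, 12) is present — its section is the full 20.5×17 rectangle; Taking the first minus the rest: starting from the r=11.5 cylinder, the 20.5×17 cube at (8, 12) misses the remaining region (no effect) — 1 connected region. The outline is a single polygon with 8 vertices. Extrusion per mm of travel: 0.4 × 0.12 / (π × 0.875²) = 0.019956. Accumulating E over each segment gives final E = 1.4050.

G0 X-11.50 Y0.00 Z5.28
G1 X-8.13 Y-8.13 E0.1756
G1 X0.00 Y-11.50 E0.3513
G1 X8.13 Y-8.13 E0.5269
G1 X11.50 Y0.00 E0.7025
G1 X8.13 Y8.13 E0.8781
G1 X0.00 Y11.50 E1.0538
G1 X-8.13 Y8.13 E1.2294
G1 X-11.50 Y0.00 E1.4050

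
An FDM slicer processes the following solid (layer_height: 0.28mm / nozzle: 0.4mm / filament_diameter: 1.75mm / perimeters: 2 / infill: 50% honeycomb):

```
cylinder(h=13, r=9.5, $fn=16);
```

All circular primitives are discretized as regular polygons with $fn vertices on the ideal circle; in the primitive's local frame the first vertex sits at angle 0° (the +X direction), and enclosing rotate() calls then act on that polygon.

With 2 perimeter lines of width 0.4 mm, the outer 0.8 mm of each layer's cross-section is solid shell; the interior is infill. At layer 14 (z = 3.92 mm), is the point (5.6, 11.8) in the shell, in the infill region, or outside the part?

At z = 3.92 mm: the r=9.5 cylinder gives a regular 16-gon of circumradius 9.5 (constant along its height). Overall, the cross-section is a single solid region. The nearest boundary edge runs (6.72, 6.72)→(3.64, 8.78); distance from the point to it = 3.61 mm. The point is not inside any of the regions above, so it lies outside the cross-section (3.61 mm from the nearest boundary).

outside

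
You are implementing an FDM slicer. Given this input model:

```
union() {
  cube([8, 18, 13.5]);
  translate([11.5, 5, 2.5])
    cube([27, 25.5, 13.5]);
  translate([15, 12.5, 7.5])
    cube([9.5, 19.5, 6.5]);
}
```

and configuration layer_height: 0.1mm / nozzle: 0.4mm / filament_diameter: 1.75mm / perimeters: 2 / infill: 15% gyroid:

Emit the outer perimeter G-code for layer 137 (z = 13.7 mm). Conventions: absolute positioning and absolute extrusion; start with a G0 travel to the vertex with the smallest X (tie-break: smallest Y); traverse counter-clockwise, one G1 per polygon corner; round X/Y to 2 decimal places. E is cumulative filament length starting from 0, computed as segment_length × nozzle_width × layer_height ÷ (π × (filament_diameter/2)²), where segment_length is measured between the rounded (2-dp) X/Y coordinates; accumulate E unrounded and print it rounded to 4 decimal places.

At z = 13.7 mm: the cube is not intersected at this z (z outside [0, 13.5]); the cube at (11.5, 5) (footprint 27×25.5) is included at this height; the cube at (15, 12.5) is present — its section is the full 9.5×19.5 rectangle; Combining (union): the regions partially overlap (shared area 171.00 mm²), so overlapping operands fuse into one piece — 1 connected region. The outline is a single polygon with 8 vertices. Extrusion per mm of travel: 0.4 × 0.1 / (π × 0.875²) = 0.016630. Accumulating E over each segment gives final E = 1.7960.

G0 X11.50 Y5.00 Z13.70
G1 X38.50 Y5.00 E0.4490
G1 X38.50 Y30.50 E0.8731
G1 X24.50 Y30.50 E1.1059
G1 X24.50 Y32.00 E1.1308
G1 X15.00 Y32.00 E1.2888
G1 X15.00 Y30.50 E1.3138
G1 X11.50 Y30.50 E1.3720
G1 X11.50 Y5.00 E1.7960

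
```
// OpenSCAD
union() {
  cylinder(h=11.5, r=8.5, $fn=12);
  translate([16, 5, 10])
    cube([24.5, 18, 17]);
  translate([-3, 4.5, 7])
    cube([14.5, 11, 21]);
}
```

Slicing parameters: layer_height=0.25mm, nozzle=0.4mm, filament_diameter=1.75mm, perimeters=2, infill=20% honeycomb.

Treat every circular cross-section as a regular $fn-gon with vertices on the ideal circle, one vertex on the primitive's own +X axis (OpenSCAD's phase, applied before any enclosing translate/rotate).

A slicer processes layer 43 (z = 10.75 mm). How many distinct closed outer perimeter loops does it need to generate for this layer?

2

At z = 10.75 mm: the cylinder: section is a regular 12-gon, circumradius r=8.5; the cube at (16, 5) (footprint 24.5×18) is included at this height; the cube at (-3, 4.5) (footprint 14.5×11) is included at this height; Merging all regions: the regions partially overlap (shared area 29.47 mm²), so overlapping operands fuse into one piece — 2 connected regions. The result has 2 disconnected regions.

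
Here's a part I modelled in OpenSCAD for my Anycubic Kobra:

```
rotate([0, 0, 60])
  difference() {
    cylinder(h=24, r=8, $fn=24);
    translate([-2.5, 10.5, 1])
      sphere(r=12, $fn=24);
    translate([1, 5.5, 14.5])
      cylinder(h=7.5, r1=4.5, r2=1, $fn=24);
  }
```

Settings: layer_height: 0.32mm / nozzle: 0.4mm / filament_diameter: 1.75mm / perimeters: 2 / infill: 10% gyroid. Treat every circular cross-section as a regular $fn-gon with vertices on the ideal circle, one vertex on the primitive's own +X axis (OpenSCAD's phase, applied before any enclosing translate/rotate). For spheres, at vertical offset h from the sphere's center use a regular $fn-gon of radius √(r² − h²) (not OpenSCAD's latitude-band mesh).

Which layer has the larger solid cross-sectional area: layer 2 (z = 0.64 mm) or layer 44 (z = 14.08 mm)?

Layer 2 (z = 0.64): the cylinder: section is a regular 24-gon, circumradius r=8 (area = (24/2)·8.000²·sin(360°/24) = 198.77 mm²); the r=12 sphere at (-2.5, 10.5) contributes a regular 24-gon of circumradius √(12²−0.36²) = 11.995 (area = (24/2)·11.995²·sin(360°/24) = 446.84 mm²); the cone at (1, 5.5) is not intersected at this z (z outside [14.5, 22]); Subtracting the remaining from the first: starting from the r=8 cylinder (198.77 mm²), the r=12 sphere at (-2.5, 10.5) partially overlaps it — only the 102.44 mm² overlap (of its 446.84 mm²) is removed, clipping the outline — area = 96.33 mm²; (whole slice rotated 60° about Z — lengths, areas and connectivity unchanged). So its area = 96.33 mm². Layer 44 (z = 14.08): the r=8 cylinder gives a regular 24-gon of circumradius 8 (constant along its height) (area = (24/2)·8.000²·sin(360°/24) = 198.77 mm²); the sphere at (-2.5, 10.5) is absent (|z−center|=13.080 > r=12); the cone at (1, 5.5) is not intersected at this z (z outside [14.5, 22]); Subtracting the remaining from the first: none of the subtracted shapes is present at this height, so the r=8 cylinder is unchanged — area = 198.77 mm²; (whole slice rotated 60° about Z — lengths, areas and connectivity unchanged). So its area = 198.77 mm². Layer 44 is larger (198.77 vs 96.33 mm²).

layer 44 (z = 14.08 mm)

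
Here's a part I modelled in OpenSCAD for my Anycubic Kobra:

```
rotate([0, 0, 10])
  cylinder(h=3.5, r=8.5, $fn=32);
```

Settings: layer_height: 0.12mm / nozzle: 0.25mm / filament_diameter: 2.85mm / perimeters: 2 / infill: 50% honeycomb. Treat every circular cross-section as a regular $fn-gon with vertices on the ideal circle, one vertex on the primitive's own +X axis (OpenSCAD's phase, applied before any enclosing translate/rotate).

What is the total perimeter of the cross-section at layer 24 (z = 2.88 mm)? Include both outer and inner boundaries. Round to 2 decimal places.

At z = 2.88 mm: the cylinder: section is a regular 32-gon, circumradius r=8.5 (perimeter = 2·32·8.500·sin(180°/32) = 53.32 mm); (whole slice rotated 10° about Z — lengths, areas and connectivity unchanged). Overall, the cross-section is a single solid region. Total boundary length (outer) = 53.32 mm.

53.32 mm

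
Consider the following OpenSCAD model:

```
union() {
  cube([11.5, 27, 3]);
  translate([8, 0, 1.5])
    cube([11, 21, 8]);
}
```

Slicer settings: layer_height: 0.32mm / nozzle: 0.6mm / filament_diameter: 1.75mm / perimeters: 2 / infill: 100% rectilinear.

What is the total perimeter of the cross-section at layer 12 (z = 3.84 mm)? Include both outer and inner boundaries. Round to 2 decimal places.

64.00 mm

At z = 3.84 mm: the cube does not reach this height (z outside [0, 3]); the cube at (8, 0) is present — its section is the full 11×21 rectangle (perimeter 64.00 mm); Taking the union: only the 11×21 cube at (8, 0) is present, so the union is just that shape — boundary = 64.00 mm. Overall, the cross-section is a single solid region. Total boundary length (outer) = 64.00 mm.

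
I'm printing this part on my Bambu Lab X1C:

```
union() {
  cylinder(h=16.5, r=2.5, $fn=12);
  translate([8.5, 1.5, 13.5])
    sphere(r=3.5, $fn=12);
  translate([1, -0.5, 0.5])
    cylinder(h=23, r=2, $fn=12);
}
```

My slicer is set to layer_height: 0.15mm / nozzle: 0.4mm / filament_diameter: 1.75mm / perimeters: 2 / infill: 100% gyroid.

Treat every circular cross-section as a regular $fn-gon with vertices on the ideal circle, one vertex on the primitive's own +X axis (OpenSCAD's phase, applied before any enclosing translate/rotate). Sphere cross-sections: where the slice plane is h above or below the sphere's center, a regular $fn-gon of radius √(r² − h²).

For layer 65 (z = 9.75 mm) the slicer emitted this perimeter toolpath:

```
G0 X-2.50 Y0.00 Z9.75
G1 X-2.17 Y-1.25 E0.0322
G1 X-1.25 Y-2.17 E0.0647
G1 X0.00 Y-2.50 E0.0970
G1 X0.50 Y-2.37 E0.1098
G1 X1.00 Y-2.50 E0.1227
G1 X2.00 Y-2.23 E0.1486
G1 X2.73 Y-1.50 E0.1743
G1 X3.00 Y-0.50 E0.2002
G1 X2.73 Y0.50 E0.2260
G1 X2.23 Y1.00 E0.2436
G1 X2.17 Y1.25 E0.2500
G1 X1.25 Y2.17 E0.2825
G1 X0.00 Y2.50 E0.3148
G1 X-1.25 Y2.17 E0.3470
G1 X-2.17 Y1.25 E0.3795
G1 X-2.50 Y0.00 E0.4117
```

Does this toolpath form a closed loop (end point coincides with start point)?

Start point (G0): (-2.50, 0.00). End point (last G1): the path returns to the start — closed.

yes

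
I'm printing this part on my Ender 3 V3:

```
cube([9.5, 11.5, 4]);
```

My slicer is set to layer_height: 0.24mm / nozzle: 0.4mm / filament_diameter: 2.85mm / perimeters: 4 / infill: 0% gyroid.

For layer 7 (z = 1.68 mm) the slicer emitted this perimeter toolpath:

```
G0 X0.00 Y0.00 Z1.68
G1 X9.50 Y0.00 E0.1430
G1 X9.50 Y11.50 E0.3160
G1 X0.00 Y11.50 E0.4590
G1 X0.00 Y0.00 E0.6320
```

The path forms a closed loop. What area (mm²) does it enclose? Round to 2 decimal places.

Apply the shoelace formula to the sequence of (X, Y) vertices; enclosed area = 109.25 mm².

109.25 mm²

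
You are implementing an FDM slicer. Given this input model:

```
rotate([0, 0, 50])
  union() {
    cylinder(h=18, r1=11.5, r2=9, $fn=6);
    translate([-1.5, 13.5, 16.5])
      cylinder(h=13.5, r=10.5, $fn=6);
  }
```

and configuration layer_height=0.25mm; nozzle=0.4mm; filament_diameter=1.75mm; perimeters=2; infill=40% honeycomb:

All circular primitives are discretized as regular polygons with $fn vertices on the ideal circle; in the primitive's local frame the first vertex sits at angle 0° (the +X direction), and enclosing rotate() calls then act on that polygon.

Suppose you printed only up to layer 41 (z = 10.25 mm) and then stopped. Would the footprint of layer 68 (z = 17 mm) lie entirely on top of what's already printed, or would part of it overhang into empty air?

Compare the two slices. At z = 10.25: the cone: at t=0.569 of its height the radius interpolates to r₁+(r₂−r₁)t = 10.076, giving a regular 6-gon of that circumradius (area = (6/2)·10.076²·sin(360°/6) = 263.79 mm²); the cylinder at (-1.5, 13.5) is absent (z outside [16.5, 30]); Merging all regions: only the cone is present, so the union is just that shape — area = 263.79 mm²; (rotated 50° about Z; rotation is an isometry so areas/perimeters/island counts are preserved). At z = 17: the cone (r1=11.5→r2=9) has section circumradius 9.139 here — a regular 6-gon (area = (6/2)·9.139²·sin(360°/6) = 216.99 mm²); the r=10.5 cylinder at (-1.5, 13.5) contributes a regular 6-gon of circumradius 10.5 (area = (6/2)·10.500²·sin(360°/6) = 286.44 mm²); Merging all regions: the regions partially overlap — summed areas 503.43 mm² minus the doubly-counted overlap 35.66 mm² gives 467.77 mm² — area = 467.77 mm²; (rotated 50° about Z; rotation is an isometry so areas/perimeters/island counts are preserved). Checking containment: at z = 17 the cross-section extends beyond the z = 10.25 cross-section by about 238.60 mm².

part overhangs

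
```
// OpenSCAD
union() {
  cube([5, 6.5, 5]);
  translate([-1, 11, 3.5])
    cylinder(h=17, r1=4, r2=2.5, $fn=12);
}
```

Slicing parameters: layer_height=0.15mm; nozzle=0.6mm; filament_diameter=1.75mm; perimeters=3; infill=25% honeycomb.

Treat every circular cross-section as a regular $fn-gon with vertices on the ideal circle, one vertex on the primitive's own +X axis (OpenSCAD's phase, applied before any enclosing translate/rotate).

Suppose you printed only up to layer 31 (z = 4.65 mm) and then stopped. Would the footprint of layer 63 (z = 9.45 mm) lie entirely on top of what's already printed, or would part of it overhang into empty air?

Compare the two slices. At z = 4.65: the 5×6.5 cube contributes its full rectangle (area 32.50 mm²); the cone at (-1, 11) (r1=4→r2=2.5) has section circumradius 3.899 here — a regular 12-gon (area = (12/2)·3.899²·sin(360°/12) = 45.60 mm²); Merging all regions: the 2 present regions are separate (no shared area or edge), so areas and boundary lengths simply add and each stays a separate island — area = 78.10 mm². At z = 9.45: the cube is absent (z outside [0, 5]); the cone at (-1, 11) contributes a regular 12-gon of circumradius 3.475 (interpolated between r1=4 and r2=2.5 at t=0.350) (area = (12/2)·3.475²·sin(360°/12) = 36.23 mm²); Taking the union: only the cone at (-1, 11) is present, so the union is just that shape — area = 36.23 mm². Checking containment: the cross-section at z = 9.45 is a subset of the cross-section at z = 4.65.

entirely on top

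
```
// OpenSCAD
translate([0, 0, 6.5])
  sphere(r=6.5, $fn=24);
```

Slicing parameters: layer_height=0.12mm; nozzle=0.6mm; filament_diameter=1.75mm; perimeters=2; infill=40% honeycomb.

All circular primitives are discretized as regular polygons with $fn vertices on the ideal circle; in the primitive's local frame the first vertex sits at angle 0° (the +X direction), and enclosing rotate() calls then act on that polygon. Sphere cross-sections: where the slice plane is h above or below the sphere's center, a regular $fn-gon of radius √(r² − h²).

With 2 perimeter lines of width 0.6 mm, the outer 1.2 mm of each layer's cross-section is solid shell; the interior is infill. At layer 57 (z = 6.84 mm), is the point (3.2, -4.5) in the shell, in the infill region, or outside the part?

shell

At z = 6.84 mm: the r=6.5 sphere slices to a regular 24-gon of circumradius 6.491 (√(r²−h²) with h=0.34 from center). Overall, the cross-section is a single solid region. The nearest boundary edge runs (3.25, -5.62)→(4.59, -4.59); distance from the point to it = 0.92 mm. The point is inside the cross-section, 0.92 mm from the nearest boundary — within the 1.2 mm shell band (2 × 0.6).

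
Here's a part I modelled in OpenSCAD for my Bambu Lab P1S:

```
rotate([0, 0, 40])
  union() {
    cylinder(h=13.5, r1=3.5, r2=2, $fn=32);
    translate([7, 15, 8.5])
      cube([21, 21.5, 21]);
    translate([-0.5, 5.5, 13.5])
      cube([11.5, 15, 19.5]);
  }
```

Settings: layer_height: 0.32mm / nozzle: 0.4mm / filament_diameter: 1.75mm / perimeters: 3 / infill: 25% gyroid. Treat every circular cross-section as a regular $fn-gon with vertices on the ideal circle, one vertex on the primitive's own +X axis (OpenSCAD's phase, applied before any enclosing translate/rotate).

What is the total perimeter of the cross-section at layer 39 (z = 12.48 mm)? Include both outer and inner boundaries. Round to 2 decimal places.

At z = 12.48 mm: the cone contributes a regular 32-gon of circumradius 2.113 (interpolated between r1=3.5 and r2=2 at t=0.924) (perimeter = 2·32·2.113·sin(180°/32) = 13.26 mm); the cube at (7, 15) is present — its section is the full 21×21.5 rectangle (perimeter 85.00 mm); the cube at (-0.5, 5.5) does not reach this height (z outside [13.5, 33]); Taking the union: the 2 present regions are separate (no shared area or edge), so areas and boundary lengths simply add and each stays a separate island — boundary = 98.26 mm; (rotated 40° about Z; rotation is an isometry so areas/perimeters/island counts are preserved). Overall, the cross-section has 2 separate islands. Total boundary length (outer) = 98.26 mm.

98.26 mm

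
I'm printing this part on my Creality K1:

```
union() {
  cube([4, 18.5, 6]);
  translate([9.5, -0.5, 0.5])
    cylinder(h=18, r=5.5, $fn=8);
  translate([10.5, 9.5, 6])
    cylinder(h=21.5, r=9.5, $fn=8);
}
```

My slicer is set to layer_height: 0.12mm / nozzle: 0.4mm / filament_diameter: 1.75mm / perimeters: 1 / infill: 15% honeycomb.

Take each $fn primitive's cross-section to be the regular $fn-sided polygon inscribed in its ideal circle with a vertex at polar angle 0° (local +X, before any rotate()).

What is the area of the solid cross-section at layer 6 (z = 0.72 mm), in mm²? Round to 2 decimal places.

At z = 0.72 mm: the 4×18.5 cube contributes its full rectangle (area 74.00 mm²); the cylinder at (9.5, -0.5): section is a regular 8-gon, circumradius r=5.5 (area = (8/2)·5.500²·sin(360°/8) = 85.56 mm²); the cylinder at (10.5, 9.5) is not intersected at this z (z outside [6, 27.5]); Taking the union: the 2 present regions are separate (no shared area or edge), so areas and boundary lengths simply add and each stays a separate island — area = 159.56 mm². Overall, the cross-section has 2 separate islands. Net area = 159.56 mm².

159.56 mm²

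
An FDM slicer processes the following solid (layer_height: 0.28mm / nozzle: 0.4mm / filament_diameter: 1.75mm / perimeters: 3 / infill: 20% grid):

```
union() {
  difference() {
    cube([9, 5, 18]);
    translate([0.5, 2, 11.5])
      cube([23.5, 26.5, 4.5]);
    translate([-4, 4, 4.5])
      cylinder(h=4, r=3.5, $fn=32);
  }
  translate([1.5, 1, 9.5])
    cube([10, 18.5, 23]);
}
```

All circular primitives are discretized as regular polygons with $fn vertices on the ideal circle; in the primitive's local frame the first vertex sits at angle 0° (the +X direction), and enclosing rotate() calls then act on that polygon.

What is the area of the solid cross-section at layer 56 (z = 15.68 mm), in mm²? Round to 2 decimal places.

197.00 mm²

At z = 15.68 mm: the 9×5 cube contributes its full rectangle (area 45.00 mm²); the cube at (0.5, 2) (footprint 23.5×26.5) is included at this height (area 622.75 mm²); the cylinder at (-4, 4) is absent (z outside [4.5, 8.5]); Subtracting the remaining from the first: starting from the 9×5 cube (45.00 mm²), the 23.5×26.5 cube at (0.5, 2) partially overlaps it — only the 25.50 mm² overlap (of its 622.75 mm²) is removed, clipping the outline — area = 19.50 mm²; the cube at (1.5, 1) (footprint 10×18.5) is included at this height (area 185.00 mm²); Combining (union): the regions partially overlap — summed areas 204.50 mm² minus the doubly-counted overlap 7.50 mm² gives 197.00 mm² — area = 197.00 mm². Overall, the cross-section is a single solid region. Net area = 197.00 mm².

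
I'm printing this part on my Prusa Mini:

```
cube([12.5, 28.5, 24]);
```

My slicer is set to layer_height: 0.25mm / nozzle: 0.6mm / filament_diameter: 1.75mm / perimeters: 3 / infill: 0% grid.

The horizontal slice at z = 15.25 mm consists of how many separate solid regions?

1

At z = 15.25 mm: the 12.5×28.5 cube contributes its full rectangle. The result has 1 disconnected region.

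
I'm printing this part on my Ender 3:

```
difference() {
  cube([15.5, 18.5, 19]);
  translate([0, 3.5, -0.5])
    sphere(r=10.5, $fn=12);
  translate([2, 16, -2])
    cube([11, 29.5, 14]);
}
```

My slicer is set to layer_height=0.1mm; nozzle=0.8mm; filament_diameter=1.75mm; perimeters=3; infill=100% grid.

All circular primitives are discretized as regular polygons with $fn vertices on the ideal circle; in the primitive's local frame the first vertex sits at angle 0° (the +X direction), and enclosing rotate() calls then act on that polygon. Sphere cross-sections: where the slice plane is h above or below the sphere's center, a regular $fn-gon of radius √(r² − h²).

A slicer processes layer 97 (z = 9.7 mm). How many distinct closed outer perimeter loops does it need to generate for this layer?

At z = 9.7 mm: the cube (footprint 15.5×18.5) is included at this height; the r=10.5 sphere at (0, 3.5) slices to a regular 12-gon of circumradius 2.492 (√(r²−h²) with h=10.2 from center); the cube at (2, 16) (footprint 11×29.5) is included at this height; After the difference (first − rest): starting from the 15.5×18.5 cube, the r=10.5 sphere at (0, 3.5) partially overlaps it — only the 9.32 mm² overlap (of its 18.63 mm²) is removed, clipping the outline; the 11×29.5 cube at (2, 16) partially overlaps it — only the 27.50 mm² overlap (of its 324.50 mm²) is removed, clipping the outline — 1 connected region. The result has 1 disconnected region.

1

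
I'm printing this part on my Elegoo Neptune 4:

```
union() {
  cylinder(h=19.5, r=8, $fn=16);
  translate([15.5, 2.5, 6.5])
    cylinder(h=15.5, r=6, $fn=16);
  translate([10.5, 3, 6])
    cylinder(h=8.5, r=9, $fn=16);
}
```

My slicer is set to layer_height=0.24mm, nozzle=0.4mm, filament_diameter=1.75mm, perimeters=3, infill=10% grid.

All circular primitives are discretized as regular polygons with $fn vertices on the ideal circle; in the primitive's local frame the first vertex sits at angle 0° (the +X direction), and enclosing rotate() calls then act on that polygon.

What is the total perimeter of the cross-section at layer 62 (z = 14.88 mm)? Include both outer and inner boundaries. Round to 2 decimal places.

87.40 mm

At z = 14.88 mm: the cylinder: section is a regular 16-gon, circumradius r=8 (perimeter = 2·16·8.000·sin(180°/16) = 49.94 mm); the r=6 cylinder at (15.5, 2.5) contributes a regular 16-gon of circumradius 6 (perimeter = 2·16·6.000·sin(180°/16) = 37.46 mm); the cylinder at (10.5, 3) is not intersected at this z (z outside [6, 14.5]); Combining (union): the 2 present regions are separate (no shared area or edge), so areas and boundary lengths simply add and each stays a separate island — boundary = 87.40 mm. Overall, the cross-section has 2 separate islands. Total boundary length (outer) = 87.40 mm.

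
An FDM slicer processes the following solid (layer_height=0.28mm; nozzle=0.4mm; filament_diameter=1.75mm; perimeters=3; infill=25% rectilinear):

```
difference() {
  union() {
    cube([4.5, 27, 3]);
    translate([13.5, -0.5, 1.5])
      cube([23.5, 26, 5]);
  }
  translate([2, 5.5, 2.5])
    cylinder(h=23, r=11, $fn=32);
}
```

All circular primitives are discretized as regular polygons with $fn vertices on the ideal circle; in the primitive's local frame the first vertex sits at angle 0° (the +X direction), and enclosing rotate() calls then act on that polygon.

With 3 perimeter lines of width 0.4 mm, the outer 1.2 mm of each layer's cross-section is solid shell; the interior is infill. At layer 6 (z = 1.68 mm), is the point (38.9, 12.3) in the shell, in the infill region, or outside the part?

At z = 1.68 mm: the 4.5×27 cube contributes its full rectangle; the cube at (13.5, -0.5) is present — its section is the full 23.5×26 rectangle; Taking the union: the 2 present regions are separate (no shared area or edge), so areas and boundary lengths simply add and each stays a separate island — 2 connected regions; the cylinder at (2, 5.5) is not intersected at this z (z outside [2.5, 25.5]); Taking the first minus the rest: none of the subtracted shapes is present at this height, so the result so far is unchanged — 2 connected regions. Overall, the cross-section has 2 separate islands. The nearest boundary edge runs (37.00, 25.50)→(37.00, -0.50); distance from the point to it = 1.90 mm. The point is not inside any of the regions above, so it lies outside the cross-section (1.90 mm from the nearest boundary).

outside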